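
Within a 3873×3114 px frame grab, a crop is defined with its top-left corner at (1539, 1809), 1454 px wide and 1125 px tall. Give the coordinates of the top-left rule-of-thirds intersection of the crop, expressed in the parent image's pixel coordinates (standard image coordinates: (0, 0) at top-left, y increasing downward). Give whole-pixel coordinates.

One third of the crop width 1454 is 484.67 px.
One third of the crop height 1125 is 375.00 px.
The top-left point is one-third across and one-third down within the crop:
x = 1539 + 1 × 484.67 ≈ 2024; y = 1809 + 1 × 375.00 ≈ 2184.

x = 2024 px, y = 2184 px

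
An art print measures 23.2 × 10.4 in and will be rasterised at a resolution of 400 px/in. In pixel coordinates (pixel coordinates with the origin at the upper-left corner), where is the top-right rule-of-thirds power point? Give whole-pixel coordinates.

In pixels the canvas is 23.2 × 400 = 9280 wide and 10.4 × 400 = 4160 tall.
The top-right point is two-thirds across and one-third down:
x = 2 × 9280/3 ≈ 6187; y = 1 × 4160/3 ≈ 1387.

(6187, 1387)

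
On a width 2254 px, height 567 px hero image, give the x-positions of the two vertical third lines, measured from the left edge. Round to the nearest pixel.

2254 / 3 = 751.33, so the vertical lines sit at one and two thirds of 2254.

751 px and 1503 px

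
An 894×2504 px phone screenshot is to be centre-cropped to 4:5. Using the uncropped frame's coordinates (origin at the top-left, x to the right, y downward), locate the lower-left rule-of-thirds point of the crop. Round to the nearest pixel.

(298, 1438)

894/2504 < 4/5, so the 4:5 crop keeps the full width 894 and trims height to 894 × 5/4 = 1117.50 px.
Top offset = (2504 − 1117.50)/2 = 693.25 px; left offset = 0.
Lower-left is one-third across and two-thirds down within the crop:
x = 0.00 + 1 × 894.00/3 ≈ 298; y = 693.25 + 2 × 1117.50/3 ≈ 1438.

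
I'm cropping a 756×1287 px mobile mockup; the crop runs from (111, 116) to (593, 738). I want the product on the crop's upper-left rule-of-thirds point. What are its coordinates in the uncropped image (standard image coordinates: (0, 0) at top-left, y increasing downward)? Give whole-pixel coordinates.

Crop width = 593 − 111 = 482 px; one third is 160.67 px.
Crop height = 738 − 116 = 622 px; one third is 207.33 px.
The upper-left point is one-third across and one-third down within the crop:
x = 111 + 1 × 160.67 ≈ 272; y = 116 + 1 × 207.33 ≈ 323.

(272, 323)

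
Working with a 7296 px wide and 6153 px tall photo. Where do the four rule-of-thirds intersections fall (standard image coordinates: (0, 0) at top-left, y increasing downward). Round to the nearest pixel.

One third of 7296 is 2432; one third of 6153 is 2051.
Vertical third lines at x = 2432 and x = 4864; horizontal third lines at y = 2051 and y = 4102.

(2432, 2051), (4864, 2051), (2432, 4102), (4864, 4102)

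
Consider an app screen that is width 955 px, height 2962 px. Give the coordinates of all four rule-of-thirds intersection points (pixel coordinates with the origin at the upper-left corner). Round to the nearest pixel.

(318, 987), (637, 987), (318, 1975), (637, 1975)

One third of 955 is 318.33; one third of 2962 is 987.33.
Vertical third lines at x = 318 and x = 637; horizontal third lines at y = 987 and y = 1975.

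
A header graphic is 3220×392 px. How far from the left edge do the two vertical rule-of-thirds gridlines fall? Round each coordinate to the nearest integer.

x = 1073 px and x = 2147 px

3220 / 3 = 1073.33, so the vertical lines sit at one and two thirds of 3220.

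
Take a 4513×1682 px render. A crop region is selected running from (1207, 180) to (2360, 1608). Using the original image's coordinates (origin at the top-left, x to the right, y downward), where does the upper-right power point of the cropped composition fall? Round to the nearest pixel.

(1976, 656)

Crop width = 2360 − 1207 = 1153 px; one third is 384.33 px.
Crop height = 1608 − 180 = 1428 px; one third is 476.00 px.
The upper-right point is two-thirds across and one-third down within the crop:
x = 1207 + 2 × 384.33 ≈ 1976; y = 180 + 1 × 476.00 ≈ 656.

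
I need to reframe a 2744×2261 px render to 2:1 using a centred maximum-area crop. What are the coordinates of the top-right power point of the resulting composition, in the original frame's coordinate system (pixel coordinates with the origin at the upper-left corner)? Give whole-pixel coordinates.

(1829, 902)

2744/2261 < 2/1, so the 2:1 crop keeps the full width 2744 and trims height to 2744 × 1/2 = 1372.00 px.
Top offset = (2261 − 1372.00)/2 = 444.50 px; left offset = 0.
Top-right is two-thirds across and one-third down within the crop:
x = 0.00 + 2 × 2744.00/3 ≈ 1829; y = 444.50 + 1 × 1372.00/3 ≈ 902.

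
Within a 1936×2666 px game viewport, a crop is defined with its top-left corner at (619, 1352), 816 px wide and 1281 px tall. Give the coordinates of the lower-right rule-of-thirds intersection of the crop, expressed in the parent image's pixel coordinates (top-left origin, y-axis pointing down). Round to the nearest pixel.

One third of the crop width 816 is 272.00 px.
One third of the crop height 1281 is 427.00 px.
The lower-right point is two-thirds across and two-thirds down within the crop:
x = 619 + 2 × 272.00 ≈ 1163; y = 1352 + 2 × 427.00 ≈ 2206.

(1163, 2206)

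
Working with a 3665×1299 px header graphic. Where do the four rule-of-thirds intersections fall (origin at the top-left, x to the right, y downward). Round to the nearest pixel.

(1222, 433), (2443, 433), (1222, 866), (2443, 866)

One third of 3665 is 1221.67; one third of 1299 is 433.
Vertical third lines at x = 1222 and x = 2443; horizontal third lines at y = 433 and y = 866.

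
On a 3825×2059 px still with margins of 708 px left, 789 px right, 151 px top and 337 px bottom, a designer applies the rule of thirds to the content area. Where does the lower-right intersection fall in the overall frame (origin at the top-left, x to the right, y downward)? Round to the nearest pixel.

x = 2260 px, y = 1198 px

Content width = 3825 − 708 − 789 = 2328 px; content height = 2059 − 151 − 337 = 1571 px.
Lower-right is two-thirds across and two-thirds down within the content area.
x = 708 + 2 × 2328/3 = 708 + 1552.00 ≈ 2260
y = 151 + 2 × 1571/3 = 151 + 1047.33 ≈ 1198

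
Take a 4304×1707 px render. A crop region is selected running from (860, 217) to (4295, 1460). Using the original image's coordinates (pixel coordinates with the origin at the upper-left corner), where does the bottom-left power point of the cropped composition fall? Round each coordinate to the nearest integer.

x = 2005 px, y = 1046 px

Crop width = 4295 − 860 = 3435 px; one third is 1145.00 px.
Crop height = 1460 − 217 = 1243 px; one third is 414.33 px.
The bottom-left point is one-third across and two-thirds down within the crop:
x = 860 + 1 × 1145.00 ≈ 2005; y = 217 + 2 × 414.33 ≈ 1046.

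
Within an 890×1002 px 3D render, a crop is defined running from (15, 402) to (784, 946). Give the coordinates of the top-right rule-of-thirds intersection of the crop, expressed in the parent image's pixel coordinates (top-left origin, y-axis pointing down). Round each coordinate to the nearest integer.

(528, 583)

Crop width = 784 − 15 = 769 px; one third is 256.33 px.
Crop height = 946 − 402 = 544 px; one third is 181.33 px.
The top-right point is two-thirds across and one-third down within the crop:
x = 15 + 2 × 256.33 ≈ 528; y = 402 + 1 × 181.33 ≈ 583.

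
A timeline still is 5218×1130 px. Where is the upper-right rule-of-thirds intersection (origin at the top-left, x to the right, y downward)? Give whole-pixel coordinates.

(3479, 377)

The upper-right point sits two-thirds of the way across and one-third of the way down.
x = 2 × 5218/3 ≈ 3479; y = 1 × 1130/3 ≈ 377.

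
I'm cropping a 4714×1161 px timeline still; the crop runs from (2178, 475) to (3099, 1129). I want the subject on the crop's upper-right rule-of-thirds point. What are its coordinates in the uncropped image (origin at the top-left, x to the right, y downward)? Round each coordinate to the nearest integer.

(2792, 693)

Crop width = 3099 − 2178 = 921 px; one third is 307.00 px.
Crop height = 1129 − 475 = 654 px; one third is 218.00 px.
The upper-right point is two-thirds across and one-third down within the crop:
x = 2178 + 2 × 307.00 ≈ 2792; y = 475 + 1 × 218.00 ≈ 693.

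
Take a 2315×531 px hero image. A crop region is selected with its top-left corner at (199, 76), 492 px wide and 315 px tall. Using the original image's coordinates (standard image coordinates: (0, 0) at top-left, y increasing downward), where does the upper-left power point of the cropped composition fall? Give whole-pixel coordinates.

One third of the crop width 492 is 164.00 px.
One third of the crop height 315 is 105.00 px.
The upper-left point is one-third across and one-third down within the crop:
x = 199 + 1 × 164.00 ≈ 363; y = 76 + 1 × 105.00 ≈ 181.

x = 363 px, y = 181 px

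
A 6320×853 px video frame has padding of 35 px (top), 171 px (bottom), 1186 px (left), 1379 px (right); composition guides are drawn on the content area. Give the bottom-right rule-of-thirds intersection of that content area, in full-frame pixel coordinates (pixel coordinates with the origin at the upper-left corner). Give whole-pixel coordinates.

(3689, 466)

Content width = 6320 − 1186 − 1379 = 3755 px; content height = 853 − 35 − 171 = 647 px.
Bottom-right is two-thirds across and two-thirds down within the content area.
x = 1186 + 2 × 3755/3 = 1186 + 2503.33 ≈ 3689
y = 35 + 2 × 647/3 = 35 + 431.33 ≈ 466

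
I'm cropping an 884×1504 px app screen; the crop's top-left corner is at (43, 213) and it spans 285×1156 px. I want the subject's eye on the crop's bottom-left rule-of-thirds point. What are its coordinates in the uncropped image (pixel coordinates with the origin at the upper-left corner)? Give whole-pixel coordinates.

One third of the crop width 285 is 95.00 px.
One third of the crop height 1156 is 385.33 px.
The bottom-left point is one-third across and two-thirds down within the crop:
x = 43 + 1 × 95.00 ≈ 138; y = 213 + 2 × 385.33 ≈ 984.

(138, 984)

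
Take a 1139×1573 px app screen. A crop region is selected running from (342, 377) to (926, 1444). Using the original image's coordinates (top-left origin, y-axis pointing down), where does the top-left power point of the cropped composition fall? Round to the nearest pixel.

x = 537 px, y = 733 px

Crop width = 926 − 342 = 584 px; one third is 194.67 px.
Crop height = 1444 − 377 = 1067 px; one third is 355.67 px.
The top-left point is one-third across and one-third down within the crop:
x = 342 + 1 × 194.67 ≈ 537; y = 377 + 1 × 355.67 ≈ 733.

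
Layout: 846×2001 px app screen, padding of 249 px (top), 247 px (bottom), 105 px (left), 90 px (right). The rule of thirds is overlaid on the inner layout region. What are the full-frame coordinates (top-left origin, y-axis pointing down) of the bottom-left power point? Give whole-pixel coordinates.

(322, 1252)

Content width = 846 − 105 − 90 = 651 px; content height = 2001 − 249 − 247 = 1505 px.
Bottom-left is one-third across and two-thirds down within the inner layout region.
x = 105 + 1 × 651/3 = 105 + 217.00 ≈ 322
y = 249 + 2 × 1505/3 = 249 + 1003.33 ≈ 1252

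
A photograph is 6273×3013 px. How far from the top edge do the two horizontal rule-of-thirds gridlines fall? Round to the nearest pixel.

y = 1004 px and y = 2009 px

3013 / 3 = 1004.33, so the horizontal lines sit at one and two thirds of 3013.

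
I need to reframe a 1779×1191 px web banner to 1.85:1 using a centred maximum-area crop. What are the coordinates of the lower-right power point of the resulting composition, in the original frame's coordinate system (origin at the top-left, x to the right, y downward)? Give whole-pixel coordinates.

x = 1186 px, y = 756 px

1779/1191 < 1.85/1, so the 1.85:1 crop keeps the full width 1779 and trims height to 1779 × 1/1.85 = 961.62 px.
Top offset = (1191 − 961.62)/2 = 114.69 px; left offset = 0.
Lower-right is two-thirds across and two-thirds down within the crop:
x = 0.00 + 2 × 1779.00/3 ≈ 1186; y = 114.69 + 2 × 961.62/3 ≈ 756.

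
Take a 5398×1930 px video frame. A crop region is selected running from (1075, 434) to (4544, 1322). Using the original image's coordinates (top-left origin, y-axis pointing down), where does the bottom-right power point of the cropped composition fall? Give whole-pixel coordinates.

x = 3388 px, y = 1026 px

Crop width = 4544 − 1075 = 3469 px; one third is 1156.33 px.
Crop height = 1322 − 434 = 888 px; one third is 296.00 px.
The bottom-right point is two-thirds across and two-thirds down within the crop:
x = 1075 + 2 × 1156.33 ≈ 3388; y = 434 + 2 × 296.00 ≈ 1026.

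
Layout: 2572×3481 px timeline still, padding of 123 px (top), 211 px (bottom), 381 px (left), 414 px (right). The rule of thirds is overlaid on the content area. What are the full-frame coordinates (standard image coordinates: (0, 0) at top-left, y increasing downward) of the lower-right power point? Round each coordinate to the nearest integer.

Content width = 2572 − 381 − 414 = 1777 px; content height = 3481 − 123 − 211 = 3147 px.
Lower-right is two-thirds across and two-thirds down within the content area.
x = 381 + 2 × 1777/3 = 381 + 1184.67 ≈ 1566
y = 123 + 2 × 3147/3 = 123 + 2098.00 ≈ 2221

x = 1566 px, y = 2221 px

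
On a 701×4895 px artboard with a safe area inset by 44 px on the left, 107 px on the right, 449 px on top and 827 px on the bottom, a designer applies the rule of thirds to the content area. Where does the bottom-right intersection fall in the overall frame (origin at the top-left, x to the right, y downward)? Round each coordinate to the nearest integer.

(411, 2862)

Content width = 701 − 44 − 107 = 550 px; content height = 4895 − 449 − 827 = 3619 px.
Bottom-right is two-thirds across and two-thirds down within the content area.
x = 44 + 2 × 550/3 = 44 + 366.67 ≈ 411
y = 449 + 2 × 3619/3 = 449 + 2412.67 ≈ 2862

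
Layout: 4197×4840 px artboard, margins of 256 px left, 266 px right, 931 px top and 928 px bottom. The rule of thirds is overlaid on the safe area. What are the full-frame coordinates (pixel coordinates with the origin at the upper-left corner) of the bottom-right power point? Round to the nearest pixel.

x = 2706 px, y = 2918 px

Content width = 4197 − 256 − 266 = 3675 px; content height = 4840 − 931 − 928 = 2981 px.
Bottom-right is two-thirds across and two-thirds down within the safe area.
x = 256 + 2 × 3675/3 = 256 + 2450.00 ≈ 2706
y = 931 + 2 × 2981/3 = 931 + 1987.33 ≈ 2918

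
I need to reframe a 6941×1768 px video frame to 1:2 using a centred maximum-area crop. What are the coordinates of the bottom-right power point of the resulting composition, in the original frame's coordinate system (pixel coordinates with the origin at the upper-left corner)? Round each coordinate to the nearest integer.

6941/1768 > 1/2, so the 1:2 crop keeps the full height 1768 and trims width to 1768 × 1/2 = 884.00 px.
Left offset = (6941 − 884.00)/2 = 3028.50 px; top offset = 0.
Bottom-right is two-thirds across and two-thirds down within the crop:
x = 3028.50 + 2 × 884.00/3 ≈ 3618; y = 0.00 + 2 × 1768.00/3 ≈ 1179.

(3618, 1179)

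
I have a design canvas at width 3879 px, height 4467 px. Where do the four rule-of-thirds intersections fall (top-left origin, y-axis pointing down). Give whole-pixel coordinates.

(1293, 1489), (2586, 1489), (1293, 2978), (2586, 2978)

One third of 3879 is 1293; one third of 4467 is 1489.
Vertical third lines at x = 1293 and x = 2586; horizontal third lines at y = 1489 and y = 2978.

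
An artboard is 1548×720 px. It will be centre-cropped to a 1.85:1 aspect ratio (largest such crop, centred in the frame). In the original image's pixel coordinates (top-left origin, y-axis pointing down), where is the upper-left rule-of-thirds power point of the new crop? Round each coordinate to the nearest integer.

x = 552 px, y = 240 px

1548/720 > 1.85/1, so the 1.85:1 crop keeps the full height 720 and trims width to 720 × 1.85/1 = 1332.00 px.
Left offset = (1548 − 1332.00)/2 = 108.00 px; top offset = 0.
Upper-left is one-third across and one-third down within the crop:
x = 108.00 + 1 × 1332.00/3 ≈ 552; y = 0.00 + 1 × 720.00/3 ≈ 240.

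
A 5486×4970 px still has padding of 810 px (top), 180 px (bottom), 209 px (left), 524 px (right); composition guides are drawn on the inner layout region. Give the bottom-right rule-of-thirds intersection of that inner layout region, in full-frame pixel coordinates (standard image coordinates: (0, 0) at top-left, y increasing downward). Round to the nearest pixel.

(3378, 3463)

Content width = 5486 − 209 − 524 = 4753 px; content height = 4970 − 810 − 180 = 3980 px.
Bottom-right is two-thirds across and two-thirds down within the inner layout region.
x = 209 + 2 × 4753/3 = 209 + 3168.67 ≈ 3378
y = 810 + 2 × 3980/3 = 810 + 2653.33 ≈ 3463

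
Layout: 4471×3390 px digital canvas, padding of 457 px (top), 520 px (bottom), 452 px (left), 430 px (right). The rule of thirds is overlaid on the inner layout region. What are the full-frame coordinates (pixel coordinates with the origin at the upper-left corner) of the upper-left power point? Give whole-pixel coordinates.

Content width = 4471 − 452 − 430 = 3589 px; content height = 3390 − 457 − 520 = 2413 px.
Upper-left is one-third across and one-third down within the inner layout region.
x = 452 + 1 × 3589/3 = 452 + 1196.33 ≈ 1648
y = 457 + 1 × 2413/3 = 457 + 804.33 ≈ 1261

(1648, 1261)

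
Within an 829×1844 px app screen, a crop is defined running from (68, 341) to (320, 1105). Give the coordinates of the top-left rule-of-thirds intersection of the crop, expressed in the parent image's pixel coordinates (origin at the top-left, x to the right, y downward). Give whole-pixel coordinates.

Crop width = 320 − 68 = 252 px; one third is 84.00 px.
Crop height = 1105 − 341 = 764 px; one third is 254.67 px.
The top-left point is one-third across and one-third down within the crop:
x = 68 + 1 × 84.00 ≈ 152; y = 341 + 1 × 254.67 ≈ 596.

(152, 596)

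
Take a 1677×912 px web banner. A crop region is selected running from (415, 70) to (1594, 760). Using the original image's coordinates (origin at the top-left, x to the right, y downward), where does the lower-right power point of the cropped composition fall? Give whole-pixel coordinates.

(1201, 530)

Crop width = 1594 − 415 = 1179 px; one third is 393.00 px.
Crop height = 760 − 70 = 690 px; one third is 230.00 px.
The lower-right point is two-thirds across and two-thirds down within the crop:
x = 415 + 2 × 393.00 ≈ 1201; y = 70 + 2 × 230.00 ≈ 530.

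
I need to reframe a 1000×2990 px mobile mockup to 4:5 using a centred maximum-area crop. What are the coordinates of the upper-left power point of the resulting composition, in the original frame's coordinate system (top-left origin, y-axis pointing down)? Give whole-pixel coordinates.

1000/2990 < 4/5, so the 4:5 crop keeps the full width 1000 and trims height to 1000 × 5/4 = 1250.00 px.
Top offset = (2990 − 1250.00)/2 = 870.00 px; left offset = 0.
Upper-left is one-third across and one-third down within the crop:
x = 0.00 + 1 × 1000.00/3 ≈ 333; y = 870.00 + 1 × 1250.00/3 ≈ 1287.

x = 333 px, y = 1287 px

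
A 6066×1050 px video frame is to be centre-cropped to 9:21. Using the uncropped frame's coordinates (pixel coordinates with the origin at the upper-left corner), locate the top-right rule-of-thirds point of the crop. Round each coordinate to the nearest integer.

x = 3108 px, y = 350 px

6066/1050 > 9/21, so the 9:21 crop keeps the full height 1050 and trims width to 1050 × 9/21 = 450.00 px.
Left offset = (6066 − 450.00)/2 = 2808.00 px; top offset = 0.
Top-right is two-thirds across and one-third down within the crop:
x = 2808.00 + 2 × 450.00/3 ≈ 3108; y = 0.00 + 1 × 1050.00/3 ≈ 350.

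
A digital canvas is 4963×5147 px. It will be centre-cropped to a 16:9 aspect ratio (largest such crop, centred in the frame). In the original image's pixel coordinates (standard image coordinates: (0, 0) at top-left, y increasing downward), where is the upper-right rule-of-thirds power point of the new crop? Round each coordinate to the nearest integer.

4963/5147 < 16/9, so the 16:9 crop keeps the full width 4963 and trims height to 4963 × 9/16 = 2791.69 px.
Top offset = (5147 − 2791.69)/2 = 1177.66 px; left offset = 0.
Upper-right is two-thirds across and one-third down within the crop:
x = 0.00 + 2 × 4963.00/3 ≈ 3309; y = 1177.66 + 1 × 2791.69/3 ≈ 2108.

x = 3309 px, y = 2108 px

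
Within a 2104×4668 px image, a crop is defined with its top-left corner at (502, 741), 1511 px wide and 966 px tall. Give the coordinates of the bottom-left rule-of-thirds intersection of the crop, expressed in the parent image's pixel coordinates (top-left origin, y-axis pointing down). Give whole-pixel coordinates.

One third of the crop width 1511 is 503.67 px.
One third of the crop height 966 is 322.00 px.
The bottom-left point is one-third across and two-thirds down within the crop:
x = 502 + 1 × 503.67 ≈ 1006; y = 741 + 2 × 322.00 ≈ 1385.

x = 1006 px, y = 1385 px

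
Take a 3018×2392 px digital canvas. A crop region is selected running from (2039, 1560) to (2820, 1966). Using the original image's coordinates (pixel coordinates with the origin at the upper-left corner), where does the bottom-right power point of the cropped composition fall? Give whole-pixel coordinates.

x = 2560 px, y = 1831 px

Crop width = 2820 − 2039 = 781 px; one third is 260.33 px.
Crop height = 1966 − 1560 = 406 px; one third is 135.33 px.
The bottom-right point is two-thirds across and two-thirds down within the crop:
x = 2039 + 2 × 260.33 ≈ 2560; y = 1560 + 2 × 135.33 ≈ 1831.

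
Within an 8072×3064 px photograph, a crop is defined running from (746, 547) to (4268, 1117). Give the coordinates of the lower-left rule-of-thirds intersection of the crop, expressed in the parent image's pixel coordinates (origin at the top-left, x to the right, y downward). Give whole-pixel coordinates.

Crop width = 4268 − 746 = 3522 px; one third is 1174.00 px.
Crop height = 1117 − 547 = 570 px; one third is 190.00 px.
The lower-left point is one-third across and two-thirds down within the crop:
x = 746 + 1 × 1174.00 ≈ 1920; y = 547 + 2 × 190.00 ≈ 927.

(1920, 927)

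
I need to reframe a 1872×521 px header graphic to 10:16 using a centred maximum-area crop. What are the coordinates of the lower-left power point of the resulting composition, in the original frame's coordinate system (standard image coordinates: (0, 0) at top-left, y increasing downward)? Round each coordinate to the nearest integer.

1872/521 > 10/16, so the 10:16 crop keeps the full height 521 and trims width to 521 × 10/16 = 325.62 px.
Left offset = (1872 − 325.62)/2 = 773.19 px; top offset = 0.
Lower-left is one-third across and two-thirds down within the crop:
x = 773.19 + 1 × 325.62/3 ≈ 882; y = 0.00 + 2 × 521.00/3 ≈ 347.

(882, 347)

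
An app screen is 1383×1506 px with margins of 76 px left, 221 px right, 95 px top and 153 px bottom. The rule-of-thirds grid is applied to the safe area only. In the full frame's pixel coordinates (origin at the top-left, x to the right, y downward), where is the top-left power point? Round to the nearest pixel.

x = 438 px, y = 514 px

Content width = 1383 − 76 − 221 = 1086 px; content height = 1506 − 95 − 153 = 1258 px.
Top-left is one-third across and one-third down within the safe area.
x = 76 + 1 × 1086/3 = 76 + 362.00 ≈ 438
y = 95 + 1 × 1258/3 = 95 + 419.33 ≈ 514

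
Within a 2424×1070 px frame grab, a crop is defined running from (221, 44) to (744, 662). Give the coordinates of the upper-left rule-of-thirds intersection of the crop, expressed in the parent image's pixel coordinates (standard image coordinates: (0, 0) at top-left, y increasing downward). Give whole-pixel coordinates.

Crop width = 744 − 221 = 523 px; one third is 174.33 px.
Crop height = 662 − 44 = 618 px; one third is 206.00 px.
The upper-left point is one-third across and one-third down within the crop:
x = 221 + 1 × 174.33 ≈ 395; y = 44 + 1 × 206.00 ≈ 250.

x = 395 px, y = 250 px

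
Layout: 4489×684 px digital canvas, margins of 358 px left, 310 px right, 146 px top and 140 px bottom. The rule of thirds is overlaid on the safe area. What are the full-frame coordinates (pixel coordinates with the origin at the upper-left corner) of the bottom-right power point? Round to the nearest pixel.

(2905, 411)

Content width = 4489 − 358 − 310 = 3821 px; content height = 684 − 146 − 140 = 398 px.
Bottom-right is two-thirds across and two-thirds down within the safe area.
x = 358 + 2 × 3821/3 = 358 + 2547.33 ≈ 2905
y = 146 + 2 × 398/3 = 146 + 265.33 ≈ 411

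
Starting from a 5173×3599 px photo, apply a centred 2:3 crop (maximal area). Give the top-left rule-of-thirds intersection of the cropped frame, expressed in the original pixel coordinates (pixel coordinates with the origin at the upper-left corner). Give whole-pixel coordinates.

(2187, 1200)

5173/3599 > 2/3, so the 2:3 crop keeps the full height 3599 and trims width to 3599 × 2/3 = 2399.33 px.
Left offset = (5173 − 2399.33)/2 = 1386.83 px; top offset = 0.
Top-left is one-third across and one-third down within the crop:
x = 1386.83 + 1 × 2399.33/3 ≈ 2187; y = 0.00 + 1 × 3599.00/3 ≈ 1200.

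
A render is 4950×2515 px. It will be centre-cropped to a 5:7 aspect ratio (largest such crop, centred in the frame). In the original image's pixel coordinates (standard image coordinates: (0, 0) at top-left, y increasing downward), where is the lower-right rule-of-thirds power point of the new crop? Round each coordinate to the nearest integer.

4950/2515 > 5/7, so the 5:7 crop keeps the full height 2515 and trims width to 2515 × 5/7 = 1796.43 px.
Left offset = (4950 − 1796.43)/2 = 1576.79 px; top offset = 0.
Lower-right is two-thirds across and two-thirds down within the crop:
x = 1576.79 + 2 × 1796.43/3 ≈ 2774; y = 0.00 + 2 × 2515.00/3 ≈ 1677.

(2774, 1677)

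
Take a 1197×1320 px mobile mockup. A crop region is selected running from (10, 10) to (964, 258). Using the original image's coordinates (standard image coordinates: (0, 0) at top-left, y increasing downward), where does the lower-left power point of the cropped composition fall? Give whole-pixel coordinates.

Crop width = 964 − 10 = 954 px; one third is 318.00 px.
Crop height = 258 − 10 = 248 px; one third is 82.67 px.
The lower-left point is one-third across and two-thirds down within the crop:
x = 10 + 1 × 318.00 ≈ 328; y = 10 + 2 × 82.67 ≈ 175.

x = 328 px, y = 175 px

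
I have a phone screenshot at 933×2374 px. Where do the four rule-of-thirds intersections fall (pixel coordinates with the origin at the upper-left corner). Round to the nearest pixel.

One third of 933 is 311; one third of 2374 is 791.33.
Vertical third lines at x = 311 and x = 622; horizontal third lines at y = 791 and y = 1583.

(311, 791), (622, 791), (311, 1583), (622, 1583)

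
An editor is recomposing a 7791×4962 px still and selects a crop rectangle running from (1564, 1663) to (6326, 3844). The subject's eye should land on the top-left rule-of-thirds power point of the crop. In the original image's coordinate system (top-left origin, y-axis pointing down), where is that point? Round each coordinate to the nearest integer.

x = 3151 px, y = 2390 px

Crop width = 6326 − 1564 = 4762 px; one third is 1587.33 px.
Crop height = 3844 − 1663 = 2181 px; one third is 727.00 px.
The top-left point is one-third across and one-third down within the crop:
x = 1564 + 1 × 1587.33 ≈ 3151; y = 1663 + 1 × 727.00 ≈ 2390.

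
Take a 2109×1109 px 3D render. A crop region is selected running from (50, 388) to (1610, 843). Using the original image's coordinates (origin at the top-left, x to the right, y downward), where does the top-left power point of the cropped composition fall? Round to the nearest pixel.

Crop width = 1610 − 50 = 1560 px; one third is 520.00 px.
Crop height = 843 − 388 = 455 px; one third is 151.67 px.
The top-left point is one-third across and one-third down within the crop:
x = 50 + 1 × 520.00 ≈ 570; y = 388 + 1 × 151.67 ≈ 540.

x = 570 px, y = 540 px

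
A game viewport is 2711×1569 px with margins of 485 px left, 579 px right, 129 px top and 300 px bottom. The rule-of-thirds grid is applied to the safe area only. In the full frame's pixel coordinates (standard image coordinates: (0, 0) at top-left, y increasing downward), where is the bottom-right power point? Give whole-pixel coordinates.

Content width = 2711 − 485 − 579 = 1647 px; content height = 1569 − 129 − 300 = 1140 px.
Bottom-right is two-thirds across and two-thirds down within the safe area.
x = 485 + 2 × 1647/3 = 485 + 1098.00 ≈ 1583
y = 129 + 2 × 1140/3 = 129 + 760.00 ≈ 889

(1583, 889)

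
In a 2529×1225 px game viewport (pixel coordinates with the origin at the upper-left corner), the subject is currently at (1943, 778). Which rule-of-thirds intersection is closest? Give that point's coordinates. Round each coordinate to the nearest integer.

Third lines: x ∈ {843, 1686}, y ∈ {408, 817}.
1943 is closer to x = 1686; 778 is closer to y = 817.
So the nearest intersection is the lower-right power point.

(1686, 817)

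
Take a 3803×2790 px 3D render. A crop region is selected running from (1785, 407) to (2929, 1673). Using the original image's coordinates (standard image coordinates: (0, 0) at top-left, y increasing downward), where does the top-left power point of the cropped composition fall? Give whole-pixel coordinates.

(2166, 829)

Crop width = 2929 − 1785 = 1144 px; one third is 381.33 px.
Crop height = 1673 − 407 = 1266 px; one third is 422.00 px.
The top-left point is one-third across and one-third down within the crop:
x = 1785 + 1 × 381.33 ≈ 2166; y = 407 + 1 × 422.00 ≈ 829.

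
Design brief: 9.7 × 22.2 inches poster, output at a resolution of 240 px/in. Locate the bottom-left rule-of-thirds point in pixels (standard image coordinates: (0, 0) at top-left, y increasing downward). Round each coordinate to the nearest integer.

(776, 3552)

In pixels the canvas is 9.7 × 240 = 2328 wide and 22.2 × 240 = 5328 tall.
The bottom-left point is one-third across and two-thirds down:
x = 1 × 2328/3 ≈ 776; y = 2 × 5328/3 ≈ 3552.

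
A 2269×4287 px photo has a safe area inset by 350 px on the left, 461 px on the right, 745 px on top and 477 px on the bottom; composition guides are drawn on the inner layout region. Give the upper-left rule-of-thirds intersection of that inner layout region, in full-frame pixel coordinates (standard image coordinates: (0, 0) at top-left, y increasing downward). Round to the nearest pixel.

(836, 1767)

Content width = 2269 − 350 − 461 = 1458 px; content height = 4287 − 745 − 477 = 3065 px.
Upper-left is one-third across and one-third down within the inner layout region.
x = 350 + 1 × 1458/3 = 350 + 486.00 ≈ 836
y = 745 + 1 × 3065/3 = 745 + 1021.67 ≈ 1767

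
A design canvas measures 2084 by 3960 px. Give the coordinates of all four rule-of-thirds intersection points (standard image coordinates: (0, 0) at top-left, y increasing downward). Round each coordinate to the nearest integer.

One third of 2084 is 694.67; one third of 3960 is 1320.
Vertical third lines at x = 695 and x = 1389; horizontal third lines at y = 1320 and y = 2640.

(695, 1320), (1389, 1320), (695, 2640), (1389, 2640)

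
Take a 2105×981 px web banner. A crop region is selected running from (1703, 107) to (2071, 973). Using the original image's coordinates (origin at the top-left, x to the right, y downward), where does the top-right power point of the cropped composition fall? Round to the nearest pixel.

x = 1948 px, y = 396 px

Crop width = 2071 − 1703 = 368 px; one third is 122.67 px.
Crop height = 973 − 107 = 866 px; one third is 288.67 px.
The top-right point is two-thirds across and one-third down within the crop:
x = 1703 + 2 × 122.67 ≈ 1948; y = 107 + 1 × 288.67 ≈ 396.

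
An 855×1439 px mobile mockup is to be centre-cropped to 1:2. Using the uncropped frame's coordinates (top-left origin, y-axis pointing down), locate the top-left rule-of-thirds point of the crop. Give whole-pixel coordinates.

(308, 480)

855/1439 > 1/2, so the 1:2 crop keeps the full height 1439 and trims width to 1439 × 1/2 = 719.50 px.
Left offset = (855 − 719.50)/2 = 67.75 px; top offset = 0.
Top-left is one-third across and one-third down within the crop:
x = 67.75 + 1 × 719.50/3 ≈ 308; y = 0.00 + 1 × 1439.00/3 ≈ 480.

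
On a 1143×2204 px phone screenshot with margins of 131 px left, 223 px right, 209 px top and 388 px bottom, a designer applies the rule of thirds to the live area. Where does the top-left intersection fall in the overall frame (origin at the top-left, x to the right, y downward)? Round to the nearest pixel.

x = 394 px, y = 745 px

Content width = 1143 − 131 − 223 = 789 px; content height = 2204 − 209 − 388 = 1607 px.
Top-left is one-third across and one-third down within the live area.
x = 131 + 1 × 789/3 = 131 + 263.00 ≈ 394
y = 209 + 1 × 1607/3 = 209 + 535.67 ≈ 745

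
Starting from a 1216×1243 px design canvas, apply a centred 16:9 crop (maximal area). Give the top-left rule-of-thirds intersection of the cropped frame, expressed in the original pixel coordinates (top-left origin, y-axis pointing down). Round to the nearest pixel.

(405, 508)

1216/1243 < 16/9, so the 16:9 crop keeps the full width 1216 and trims height to 1216 × 9/16 = 684.00 px.
Top offset = (1243 − 684.00)/2 = 279.50 px; left offset = 0.
Top-left is one-third across and one-third down within the crop:
x = 0.00 + 1 × 1216.00/3 ≈ 405; y = 279.50 + 1 × 684.00/3 ≈ 508.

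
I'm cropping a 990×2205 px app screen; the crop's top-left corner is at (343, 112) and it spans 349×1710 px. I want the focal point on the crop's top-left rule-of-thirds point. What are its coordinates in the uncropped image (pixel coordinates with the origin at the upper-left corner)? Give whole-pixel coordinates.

(459, 682)

One third of the crop width 349 is 116.33 px.
One third of the crop height 1710 is 570.00 px.
The top-left point is one-third across and one-third down within the crop:
x = 343 + 1 × 116.33 ≈ 459; y = 112 + 1 × 570.00 ≈ 682.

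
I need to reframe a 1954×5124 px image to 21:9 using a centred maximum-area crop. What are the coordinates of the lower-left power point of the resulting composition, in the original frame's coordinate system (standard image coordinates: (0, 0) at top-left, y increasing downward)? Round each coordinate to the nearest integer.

1954/5124 < 21/9, so the 21:9 crop keeps the full width 1954 and trims height to 1954 × 9/21 = 837.43 px.
Top offset = (5124 − 837.43)/2 = 2143.29 px; left offset = 0.
Lower-left is one-third across and two-thirds down within the crop:
x = 0.00 + 1 × 1954.00/3 ≈ 651; y = 2143.29 + 2 × 837.43/3 ≈ 2702.

x = 651 px, y = 2702 px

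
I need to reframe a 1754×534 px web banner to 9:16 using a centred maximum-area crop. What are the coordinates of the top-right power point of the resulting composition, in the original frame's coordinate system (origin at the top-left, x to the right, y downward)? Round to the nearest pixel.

x = 927 px, y = 178 px

1754/534 > 9/16, so the 9:16 crop keeps the full height 534 and trims width to 534 × 9/16 = 300.38 px.
Left offset = (1754 − 300.38)/2 = 726.81 px; top offset = 0.
Top-right is two-thirds across and one-third down within the crop:
x = 726.81 + 2 × 300.38/3 ≈ 927; y = 0.00 + 1 × 534.00/3 ≈ 178.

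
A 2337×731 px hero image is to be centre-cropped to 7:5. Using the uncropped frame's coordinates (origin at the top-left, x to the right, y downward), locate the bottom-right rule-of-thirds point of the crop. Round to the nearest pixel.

x = 1339 px, y = 487 px

2337/731 > 7/5, so the 7:5 crop keeps the full height 731 and trims width to 731 × 7/5 = 1023.40 px.
Left offset = (2337 − 1023.40)/2 = 656.80 px; top offset = 0.
Bottom-right is two-thirds across and two-thirds down within the crop:
x = 656.80 + 2 × 1023.40/3 ≈ 1339; y = 0.00 + 2 × 731.00/3 ≈ 487.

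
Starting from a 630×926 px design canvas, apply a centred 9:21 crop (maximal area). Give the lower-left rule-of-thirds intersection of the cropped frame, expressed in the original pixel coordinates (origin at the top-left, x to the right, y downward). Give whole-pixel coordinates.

x = 249 px, y = 617 px

630/926 > 9/21, so the 9:21 crop keeps the full height 926 and trims width to 926 × 9/21 = 396.86 px.
Left offset = (630 − 396.86)/2 = 116.57 px; top offset = 0.
Lower-left is one-third across and two-thirds down within the crop:
x = 116.57 + 1 × 396.86/3 ≈ 249; y = 0.00 + 2 × 926.00/3 ≈ 617.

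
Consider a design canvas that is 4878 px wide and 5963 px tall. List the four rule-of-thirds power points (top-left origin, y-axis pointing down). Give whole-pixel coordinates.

(1626, 1988), (3252, 1988), (1626, 3975), (3252, 3975)

One third of 4878 is 1626; one third of 5963 is 1987.67.
Vertical third lines at x = 1626 and x = 3252; horizontal third lines at y = 1988 and y = 3975.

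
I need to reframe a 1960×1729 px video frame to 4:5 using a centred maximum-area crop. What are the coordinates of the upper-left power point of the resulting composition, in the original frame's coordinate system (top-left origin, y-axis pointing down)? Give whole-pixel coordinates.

1960/1729 > 4/5, so the 4:5 crop keeps the full height 1729 and trims width to 1729 × 4/5 = 1383.20 px.
Left offset = (1960 − 1383.20)/2 = 288.40 px; top offset = 0.
Upper-left is one-third across and one-third down within the crop:
x = 288.40 + 1 × 1383.20/3 ≈ 749; y = 0.00 + 1 × 1729.00/3 ≈ 576.

x = 749 px, y = 576 px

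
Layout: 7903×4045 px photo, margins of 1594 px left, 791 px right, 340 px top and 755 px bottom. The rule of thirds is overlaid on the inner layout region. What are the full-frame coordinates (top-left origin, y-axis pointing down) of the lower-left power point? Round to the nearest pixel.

Content width = 7903 − 1594 − 791 = 5518 px; content height = 4045 − 340 − 755 = 2950 px.
Lower-left is one-third across and two-thirds down within the inner layout region.
x = 1594 + 1 × 5518/3 = 1594 + 1839.33 ≈ 3433
y = 340 + 2 × 2950/3 = 340 + 1966.67 ≈ 2307

x = 3433 px, y = 2307 px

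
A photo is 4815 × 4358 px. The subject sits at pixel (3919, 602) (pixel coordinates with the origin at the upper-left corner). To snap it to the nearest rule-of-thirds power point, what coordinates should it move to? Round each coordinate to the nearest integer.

Third lines: x ∈ {1605, 3210}, y ∈ {1453, 2905}.
3919 is closer to x = 3210; 602 is closer to y = 1453.
So the nearest intersection is the upper-right power point.

(3210, 1453)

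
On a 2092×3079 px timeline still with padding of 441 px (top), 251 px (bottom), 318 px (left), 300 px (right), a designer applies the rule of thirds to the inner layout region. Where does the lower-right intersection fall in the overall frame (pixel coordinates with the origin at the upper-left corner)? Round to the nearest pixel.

Content width = 2092 − 318 − 300 = 1474 px; content height = 3079 − 441 − 251 = 2387 px.
Lower-right is two-thirds across and two-thirds down within the inner layout region.
x = 318 + 2 × 1474/3 = 318 + 982.67 ≈ 1301
y = 441 + 2 × 2387/3 = 441 + 1591.33 ≈ 2032

x = 1301 px, y = 2032 px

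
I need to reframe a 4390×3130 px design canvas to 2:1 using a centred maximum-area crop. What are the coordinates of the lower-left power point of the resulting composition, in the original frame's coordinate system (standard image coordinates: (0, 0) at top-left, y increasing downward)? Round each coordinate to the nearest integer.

(1463, 1931)

4390/3130 < 2/1, so the 2:1 crop keeps the full width 4390 and trims height to 4390 × 1/2 = 2195.00 px.
Top offset = (3130 − 2195.00)/2 = 467.50 px; left offset = 0.
Lower-left is one-third across and two-thirds down within the crop:
x = 0.00 + 1 × 4390.00/3 ≈ 1463; y = 467.50 + 2 × 2195.00/3 ≈ 1931.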